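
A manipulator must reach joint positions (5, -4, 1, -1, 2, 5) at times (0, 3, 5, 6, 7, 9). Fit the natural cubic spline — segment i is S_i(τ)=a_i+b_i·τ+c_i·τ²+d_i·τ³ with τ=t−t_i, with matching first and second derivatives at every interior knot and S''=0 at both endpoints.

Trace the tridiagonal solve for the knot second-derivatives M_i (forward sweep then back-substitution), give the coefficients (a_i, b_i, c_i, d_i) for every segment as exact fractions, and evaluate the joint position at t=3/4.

  seg 0: a=5 b=-1668/307 c=0 d=83/307
  seg 1: a=-4 b=573/307 c=747/307 d=-2599/2456
  seg 2: a=1 b=-675/614 c=-4809/1228 d=3703/1228
  seg 3: a=-1 b=141/1228 c=1575/307 d=-2757/1228
  seg 4: a=2 b=2235/614 c=-1971/1228 d=657/2456
S(3/4) = 20417/19648

Δ: Δ0=-3, Δ1=5/2, Δ2=-2, Δ3=3, Δ4=3/2
row 1: diag=10, rhs=33; c'=1/5, d'=33/10
row 2: denom=6−2·1/5=28/5; d'=(-27−2·33/10)/(28/5)=-6
row 3: denom=4−1·5/28=107/28; d'=(30−1·-6)/(107/28)=1008/107
row 4: denom=6−1·28/107=614/107; d'=(-9−1·1008/107)/(614/107)=-1971/614
back: M4=-1971/614
back: M3=1008/107−28/107·-1971/614=3150/307
back: M2=-6−5/28·3150/307=-4809/614
back: M1=33/10−1/5·-4809/614=1494/307
M: M0=0, M1=1494/307, M2=-4809/614, M3=3150/307, M4=-1971/614, M5=0
seg 0: a=5, c=M0/2=0, d=(M1−M0)/(6·3)=83/307, b=Δ0−h0·(2M0+M1)/6=-1668/307
seg 1: a=-4, c=M1/2=747/307, d=(M2−M1)/(6·2)=-2599/2456, b=Δ1−h1·(2M1+M2)/6=573/307
seg 2: a=1, c=M2/2=-4809/1228, d=(M3−M2)/(6·1)=3703/1228, b=Δ2−h2·(2M2+M3)/6=-675/614
seg 3: a=-1, c=M3/2=1575/307, d=(M4−M3)/(6·1)=-2757/1228, b=Δ3−h3·(2M3+M4)/6=141/1228
seg 4: a=2, c=M4/2=-1971/1228, d=(M5−M4)/(6·2)=657/2456, b=Δ4−h4·(2M4+M5)/6=2235/614
t_q=3/4 → seg 0, τ=3/4; S=5+-1668/307·τ+0·τ²+83/307·τ³=20417/19648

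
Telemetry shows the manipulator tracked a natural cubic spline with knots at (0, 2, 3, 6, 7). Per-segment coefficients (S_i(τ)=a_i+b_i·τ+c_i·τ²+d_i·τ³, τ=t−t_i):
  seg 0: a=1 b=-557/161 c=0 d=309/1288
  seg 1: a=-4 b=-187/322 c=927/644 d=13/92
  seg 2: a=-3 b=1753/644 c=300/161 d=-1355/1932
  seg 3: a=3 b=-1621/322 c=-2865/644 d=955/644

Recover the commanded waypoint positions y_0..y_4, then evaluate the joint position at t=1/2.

y_0 = S_0(0) = a_0 = 1
y_1 = S_1(0) = a_1 = -4
y_2 = S_2(0) = a_2 = -3
y_3 = S_3(0) = a_3 = 3
y_4 = S_3(1) = -5
t_q=1/2 is in segment 0 (τ=1/2); S_0(τ)=-7211/10304

y_0=1 y_1=-4 y_2=-3 y_3=3 y_4=-5
S(1/2) = -7211/10304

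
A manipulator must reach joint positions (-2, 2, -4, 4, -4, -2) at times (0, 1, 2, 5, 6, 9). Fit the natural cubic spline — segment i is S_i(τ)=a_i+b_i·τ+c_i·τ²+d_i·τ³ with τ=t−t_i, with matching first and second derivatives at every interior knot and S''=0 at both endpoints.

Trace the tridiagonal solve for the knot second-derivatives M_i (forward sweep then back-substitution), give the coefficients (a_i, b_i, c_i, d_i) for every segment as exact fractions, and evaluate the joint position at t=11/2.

Δ: Δ0=4, Δ1=-6, Δ2=8/3, Δ3=-8, Δ4=2/3
row 1: diag=4, rhs=-60; c'=1/4, d'=-15
row 2: denom=8−1·1/4=31/4; d'=(52−1·-15)/(31/4)=268/31
row 3: denom=8−3·12/31=212/31; d'=(-64−3·268/31)/(212/31)=-697/53
row 4: denom=8−1·31/212=1665/212; d'=(52−1·-697/53)/(1665/212)=4604/555
back: M4=4604/555
back: M3=-697/53−31/212·4604/555=-7972/555
back: M2=268/31−12/31·-7972/555=2628/185
back: M1=-15−1/4·2628/185=-3432/185
M: M0=0, M1=-3432/185, M2=2628/185, M3=-7972/555, M4=4604/555, M5=0
seg 0: a=-2, c=M0/2=0, d=(M1−M0)/(6·1)=-572/185, b=Δ0−h0·(2M0+M1)/6=1312/185
seg 1: a=2, c=M1/2=-1716/185, d=(M2−M1)/(6·1)=202/37, b=Δ1−h1·(2M1+M2)/6=-404/185
seg 2: a=-4, c=M2/2=1314/185, d=(M3−M2)/(6·3)=-7928/4995, b=Δ2−h2·(2M2+M3)/6=-806/185
seg 3: a=4, c=M3/2=-3986/555, d=(M4−M3)/(6·1)=2096/555, b=Δ3−h3·(2M3+M4)/6=-170/37
seg 4: a=-4, c=M4/2=2302/555, d=(M5−M4)/(6·3)=-2302/4995, b=Δ4−h4·(2M4+M5)/6=-4234/555
t_q=11/2 → seg 3, τ=1/2; S=4+-170/37·τ+-3986/555·τ²+2096/555·τ³=421/1110

  seg 0: a=-2 b=1312/185 c=0 d=-572/185
  seg 1: a=2 b=-404/185 c=-1716/185 d=202/37
  seg 2: a=-4 b=-806/185 c=1314/185 d=-7928/4995
  seg 3: a=4 b=-170/37 c=-3986/555 d=2096/555
  seg 4: a=-4 b=-4234/555 c=2302/555 d=-2302/4995
S(11/2) = 421/1110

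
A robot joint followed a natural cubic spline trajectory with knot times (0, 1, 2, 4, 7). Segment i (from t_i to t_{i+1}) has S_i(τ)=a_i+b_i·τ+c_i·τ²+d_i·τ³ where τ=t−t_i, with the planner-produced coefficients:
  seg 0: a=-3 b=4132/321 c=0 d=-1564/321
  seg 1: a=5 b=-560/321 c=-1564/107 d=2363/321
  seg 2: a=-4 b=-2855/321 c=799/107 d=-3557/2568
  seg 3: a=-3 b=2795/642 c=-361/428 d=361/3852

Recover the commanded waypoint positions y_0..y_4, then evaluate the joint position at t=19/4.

y_0 = S_0(0) = a_0 = -3
y_1 = S_1(0) = a_1 = 5
y_2 = S_2(0) = a_2 = -4
y_3 = S_3(0) = a_3 = -3
y_4 = S_3(3) = 5
t_q=19/4 is in segment 3 (τ=3/4); S_3(τ)=-4649/27392

y_0=-3 y_1=5 y_2=-4 y_3=-3 y_4=5
S(19/4) = -4649/27392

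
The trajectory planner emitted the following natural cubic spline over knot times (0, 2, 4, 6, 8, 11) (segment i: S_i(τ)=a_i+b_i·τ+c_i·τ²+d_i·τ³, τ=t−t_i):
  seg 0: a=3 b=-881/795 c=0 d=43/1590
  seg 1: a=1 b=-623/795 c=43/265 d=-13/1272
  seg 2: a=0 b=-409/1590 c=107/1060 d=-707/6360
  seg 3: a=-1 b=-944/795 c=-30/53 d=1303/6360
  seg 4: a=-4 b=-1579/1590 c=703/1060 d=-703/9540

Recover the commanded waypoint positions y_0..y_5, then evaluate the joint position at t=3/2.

y_0 = S_0(0) = a_0 = 3
y_1 = S_1(0) = a_1 = 1
y_2 = S_2(0) = a_2 = 0
y_3 = S_3(0) = a_3 = -1
y_4 = S_4(0) = a_4 = -4
y_5 = S_4(3) = -3
t_q=3/2 is in segment 0 (τ=3/2); S_0(τ)=6059/4240

y_0=3 y_1=1 y_2=0 y_3=-1 y_4=-4 y_5=-3
S(3/2) = 6059/4240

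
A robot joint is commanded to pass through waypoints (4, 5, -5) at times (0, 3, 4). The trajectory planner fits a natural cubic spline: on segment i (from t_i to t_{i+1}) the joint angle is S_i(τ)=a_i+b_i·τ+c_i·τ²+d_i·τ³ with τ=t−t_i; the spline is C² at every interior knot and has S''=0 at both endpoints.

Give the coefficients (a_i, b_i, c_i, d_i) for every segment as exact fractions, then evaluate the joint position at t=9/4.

  seg 0: a=4 b=101/24 c=0 d=-31/72
  seg 1: a=5 b=-89/12 c=-31/8 d=31/24
S(9/4) = 4385/512

Δ: Δ0=1/3, Δ1=-10
row 1: diag=8, rhs=-62; c'=1/8, d'=-31/4
back: M1=-31/4
M: M0=0, M1=-31/4, M2=0
seg 0: a=4, c=M0/2=0, d=(M1−M0)/(6·3)=-31/72, b=Δ0−h0·(2M0+M1)/6=101/24
seg 1: a=5, c=M1/2=-31/8, d=(M2−M1)/(6·1)=31/24, b=Δ1−h1·(2M1+M2)/6=-89/12
t_q=9/4 → seg 0, τ=9/4; S=4+101/24·τ+0·τ²+-31/72·τ³=4385/512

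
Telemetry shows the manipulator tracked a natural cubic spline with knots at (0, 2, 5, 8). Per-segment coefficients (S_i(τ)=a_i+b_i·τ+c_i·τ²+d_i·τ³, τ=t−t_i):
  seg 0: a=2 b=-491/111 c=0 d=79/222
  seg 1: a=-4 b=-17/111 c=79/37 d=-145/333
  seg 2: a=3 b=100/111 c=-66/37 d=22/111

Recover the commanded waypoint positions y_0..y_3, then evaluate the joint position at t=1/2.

y_0 = S_0(0) = a_0 = 2
y_1 = S_1(0) = a_1 = -4
y_2 = S_2(0) = a_2 = 3
y_3 = S_2(3) = -5
t_q=1/2 is in segment 0 (τ=1/2); S_0(τ)=-99/592

y_0=2 y_1=-4 y_2=3 y_3=-5
S(1/2) = -99/592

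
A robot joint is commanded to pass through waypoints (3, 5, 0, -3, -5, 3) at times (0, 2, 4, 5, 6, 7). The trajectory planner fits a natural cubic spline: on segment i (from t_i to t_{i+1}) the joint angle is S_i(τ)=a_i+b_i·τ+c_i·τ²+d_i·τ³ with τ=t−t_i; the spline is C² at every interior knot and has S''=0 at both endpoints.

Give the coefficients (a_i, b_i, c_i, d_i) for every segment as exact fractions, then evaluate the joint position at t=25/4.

Δ: Δ0=1, Δ1=-5/2, Δ2=-3, Δ3=-2, Δ4=8
row 1: diag=8, rhs=-21; c'=1/4, d'=-21/8
row 2: denom=6−2·1/4=11/2; d'=(-3−2·-21/8)/(11/2)=9/22
row 3: denom=4−1·2/11=42/11; d'=(6−1·9/22)/(42/11)=41/28
row 4: denom=4−1·11/42=157/42; d'=(60−1·41/28)/(157/42)=4917/314
back: M4=4917/314
back: M3=41/28−11/42·4917/314=-414/157
back: M2=9/22−2/11·-414/157=279/314
back: M1=-21/8−1/4·279/314=-447/157
M: M0=0, M1=-447/157, M2=279/314, M3=-414/157, M4=4917/314, M5=0
seg 0: a=3, c=M0/2=0, d=(M1−M0)/(6·2)=-149/628, b=Δ0−h0·(2M0+M1)/6=306/157
seg 1: a=5, c=M1/2=-447/314, d=(M2−M1)/(6·2)=391/1256, b=Δ1−h1·(2M1+M2)/6=-141/157
seg 2: a=0, c=M2/2=279/628, d=(M3−M2)/(6·1)=-369/628, b=Δ2−h2·(2M2+M3)/6=-897/314
seg 3: a=-3, c=M3/2=-207/157, d=(M4−M3)/(6·1)=1915/628, b=Δ3−h3·(2M3+M4)/6=-2343/628
seg 4: a=-5, c=M4/2=4917/628, d=(M5−M4)/(6·1)=-1639/628, b=Δ4−h4·(2M4+M5)/6=873/314
t_q=25/4 → seg 4, τ=1/4; S=-5+873/314·τ+4917/628·τ²+-1639/628·τ³=-154995/40192

  seg 0: a=3 b=306/157 c=0 d=-149/628
  seg 1: a=5 b=-141/157 c=-447/314 d=391/1256
  seg 2: a=0 b=-897/314 c=279/628 d=-369/628
  seg 3: a=-3 b=-2343/628 c=-207/157 d=1915/628
  seg 4: a=-5 b=873/314 c=4917/628 d=-1639/628
S(25/4) = -154995/40192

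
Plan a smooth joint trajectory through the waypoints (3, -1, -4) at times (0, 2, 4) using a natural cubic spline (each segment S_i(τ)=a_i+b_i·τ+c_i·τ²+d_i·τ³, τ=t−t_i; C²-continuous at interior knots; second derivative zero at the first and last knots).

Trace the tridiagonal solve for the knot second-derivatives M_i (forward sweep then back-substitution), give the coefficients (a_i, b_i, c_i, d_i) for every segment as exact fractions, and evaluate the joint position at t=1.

Δ: Δ0=-2, Δ1=-3/2
row 1: diag=8, rhs=3; c'=1/4, d'=3/8
back: M1=3/8
M: M0=0, M1=3/8, M2=0
seg 0: a=3, c=M0/2=0, d=(M1−M0)/(6·2)=1/32, b=Δ0−h0·(2M0+M1)/6=-17/8
seg 1: a=-1, c=M1/2=3/16, d=(M2−M1)/(6·2)=-1/32, b=Δ1−h1·(2M1+M2)/6=-7/4
t_q=1 → seg 0, τ=1; S=3+-17/8·τ+0·τ²+1/32·τ³=29/32

  seg 0: a=3 b=-17/8 c=0 d=1/32
  seg 1: a=-1 b=-7/4 c=3/16 d=-1/32
S(1) = 29/32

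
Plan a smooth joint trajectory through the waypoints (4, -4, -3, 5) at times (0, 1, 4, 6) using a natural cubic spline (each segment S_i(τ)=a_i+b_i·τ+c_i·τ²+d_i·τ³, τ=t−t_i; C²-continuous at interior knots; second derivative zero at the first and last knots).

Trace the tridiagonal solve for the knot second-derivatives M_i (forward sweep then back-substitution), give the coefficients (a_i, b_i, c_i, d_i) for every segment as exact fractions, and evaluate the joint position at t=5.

Δ: Δ0=-8, Δ1=1/3, Δ2=4
row 1: diag=8, rhs=50; c'=3/8, d'=25/4
row 2: denom=10−3·3/8=71/8; d'=(22−3·25/4)/(71/8)=26/71
back: M2=26/71
back: M1=25/4−3/8·26/71=434/71
M: M0=0, M1=434/71, M2=26/71, M3=0
seg 0: a=4, c=M0/2=0, d=(M1−M0)/(6·1)=217/213, b=Δ0−h0·(2M0+M1)/6=-1921/213
seg 1: a=-4, c=M1/2=217/71, d=(M2−M1)/(6·3)=-68/213, b=Δ1−h1·(2M1+M2)/6=-1270/213
seg 2: a=-3, c=M2/2=13/71, d=(M3−M2)/(6·2)=-13/426, b=Δ2−h2·(2M2+M3)/6=800/213
t_q=5 → seg 2, τ=1; S=-3+800/213·τ+13/71·τ²+-13/426·τ³=129/142

  seg 0: a=4 b=-1921/213 c=0 d=217/213
  seg 1: a=-4 b=-1270/213 c=217/71 d=-68/213
  seg 2: a=-3 b=800/213 c=13/71 d=-13/426
S(5) = 129/142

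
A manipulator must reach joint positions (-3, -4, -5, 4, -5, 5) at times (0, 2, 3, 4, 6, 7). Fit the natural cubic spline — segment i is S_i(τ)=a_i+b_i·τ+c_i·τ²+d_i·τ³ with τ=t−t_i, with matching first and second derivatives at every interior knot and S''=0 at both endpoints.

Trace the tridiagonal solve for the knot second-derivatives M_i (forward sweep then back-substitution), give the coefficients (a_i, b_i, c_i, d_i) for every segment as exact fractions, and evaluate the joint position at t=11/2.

  seg 0: a=-3 b=158/175 c=0 d=-491/1400
  seg 1: a=-4 b=-1157/350 c=-1473/700 d=441/100
  seg 2: a=-5 b=4001/700 c=1947/175 d=-5489/700
  seg 3: a=4 b=311/70 c=-8679/700 d=5549/1400
  seg 4: a=-5 b=422/175 c=1992/175 d=-664/175
S(11/2) = -43181/11200

Δ: Δ0=-1/2, Δ1=-1, Δ2=9, Δ3=-9/2, Δ4=10
row 1: diag=6, rhs=-3; c'=1/6, d'=-1/2
row 2: denom=4−1·1/6=23/6; d'=(60−1·-1/2)/(23/6)=363/23
row 3: denom=6−1·6/23=132/23; d'=(-81−1·363/23)/(132/23)=-371/22
row 4: denom=6−2·23/66=175/33; d'=(87−2·-371/22)/(175/33)=3984/175
back: M4=3984/175
back: M3=-371/22−23/66·3984/175=-8679/350
back: M2=363/23−6/23·-8679/350=3894/175
back: M1=-1/2−1/6·3894/175=-1473/350
M: M0=0, M1=-1473/350, M2=3894/175, M3=-8679/350, M4=3984/175, M5=0
seg 0: a=-3, c=M0/2=0, d=(M1−M0)/(6·2)=-491/1400, b=Δ0−h0·(2M0+M1)/6=158/175
seg 1: a=-4, c=M1/2=-1473/700, d=(M2−M1)/(6·1)=441/100, b=Δ1−h1·(2M1+M2)/6=-1157/350
seg 2: a=-5, c=M2/2=1947/175, d=(M3−M2)/(6·1)=-5489/700, b=Δ2−h2·(2M2+M3)/6=4001/700
seg 3: a=4, c=M3/2=-8679/700, d=(M4−M3)/(6·2)=5549/1400, b=Δ3−h3·(2M3+M4)/6=311/70
seg 4: a=-5, c=M4/2=1992/175, d=(M5−M4)/(6·1)=-664/175, b=Δ4−h4·(2M4+M5)/6=422/175
t_q=11/2 → seg 3, τ=3/2; S=4+311/70·τ+-8679/700·τ²+5549/1400·τ³=-43181/11200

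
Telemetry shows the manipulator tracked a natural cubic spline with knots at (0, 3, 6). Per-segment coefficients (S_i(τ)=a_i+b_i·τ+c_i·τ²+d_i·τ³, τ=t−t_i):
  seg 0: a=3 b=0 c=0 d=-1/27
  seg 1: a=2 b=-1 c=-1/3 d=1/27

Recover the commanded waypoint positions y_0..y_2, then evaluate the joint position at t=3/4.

y_0 = S_0(0) = a_0 = 3
y_1 = S_1(0) = a_1 = 2
y_2 = S_1(3) = -3
t_q=3/4 is in segment 0 (τ=3/4); S_0(τ)=191/64

y_0=3 y_1=2 y_2=-3
S(3/4) = 191/64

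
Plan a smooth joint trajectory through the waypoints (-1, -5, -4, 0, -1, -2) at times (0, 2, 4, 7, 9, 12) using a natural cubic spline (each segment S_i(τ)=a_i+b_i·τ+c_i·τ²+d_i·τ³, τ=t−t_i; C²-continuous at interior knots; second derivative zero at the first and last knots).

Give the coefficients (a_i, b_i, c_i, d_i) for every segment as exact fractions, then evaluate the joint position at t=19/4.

  seg 0: a=-1 b=-8479/3288 c=0 d=1903/13152
  seg 1: a=-5 b=-1385/1644 c=1903/2192 d=-1295/13152
  seg 2: a=-4 b=4763/3288 c=38/137 d=-3115/29592
  seg 3: a=0 b=445/1644 c=-2203/3288 d=39/274
  seg 4: a=-1 b=-1153/1644 c=605/3288 d=-605/29592
S(19/4) = -196539/70144

Δ: Δ0=-2, Δ1=1/2, Δ2=4/3, Δ3=-1/2, Δ4=-1/3
row 1: diag=8, rhs=15; c'=1/4, d'=15/8
row 2: denom=10−2·1/4=19/2; d'=(5−2·15/8)/(19/2)=5/38
row 3: denom=10−3·6/19=172/19; d'=(-11−3·5/38)/(172/19)=-433/344
row 4: denom=10−2·19/86=411/43; d'=(1−2·-433/344)/(411/43)=605/1644
back: M4=605/1644
back: M3=-433/344−19/86·605/1644=-2203/1644
back: M2=5/38−6/19·-2203/1644=76/137
back: M1=15/8−1/4·76/137=1903/1096
M: M0=0, M1=1903/1096, M2=76/137, M3=-2203/1644, M4=605/1644, M5=0
seg 0: a=-1, c=M0/2=0, d=(M1−M0)/(6·2)=1903/13152, b=Δ0−h0·(2M0+M1)/6=-8479/3288
seg 1: a=-5, c=M1/2=1903/2192, d=(M2−M1)/(6·2)=-1295/13152, b=Δ1−h1·(2M1+M2)/6=-1385/1644
seg 2: a=-4, c=M2/2=38/137, d=(M3−M2)/(6·3)=-3115/29592, b=Δ2−h2·(2M2+M3)/6=4763/3288
seg 3: a=0, c=M3/2=-2203/3288, d=(M4−M3)/(6·2)=39/274, b=Δ3−h3·(2M3+M4)/6=445/1644
seg 4: a=-1, c=M4/2=605/3288, d=(M5−M4)/(6·3)=-605/29592, b=Δ4−h4·(2M4+M5)/6=-1153/1644
t_q=19/4 → seg 2, τ=3/4; S=-4+4763/3288·τ+38/137·τ²+-3115/29592·τ³=-196539/70144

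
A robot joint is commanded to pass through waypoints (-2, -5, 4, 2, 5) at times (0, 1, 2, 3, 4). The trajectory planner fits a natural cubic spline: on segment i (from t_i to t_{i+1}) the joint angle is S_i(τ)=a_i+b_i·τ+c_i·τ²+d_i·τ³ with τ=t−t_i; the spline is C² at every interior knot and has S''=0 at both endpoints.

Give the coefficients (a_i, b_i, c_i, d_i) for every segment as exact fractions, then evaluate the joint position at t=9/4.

  seg 0: a=-2 b=-397/56 c=0 d=229/56
  seg 1: a=-5 b=145/28 c=687/56 d=-473/56
  seg 2: a=4 b=35/8 c=-183/14 d=375/56
  seg 3: a=2 b=-47/28 c=393/56 d=-131/56
S(9/4) = 15703/3584

Δ: Δ0=-3, Δ1=9, Δ2=-2, Δ3=3
row 1: diag=4, rhs=72; c'=1/4, d'=18
row 2: denom=4−1·1/4=15/4; d'=(-66−1·18)/(15/4)=-112/5
row 3: denom=4−1·4/15=56/15; d'=(30−1·-112/5)/(56/15)=393/28
back: M3=393/28
back: M2=-112/5−4/15·393/28=-183/7
back: M1=18−1/4·-183/7=687/28
M: M0=0, M1=687/28, M2=-183/7, M3=393/28, M4=0
seg 0: a=-2, c=M0/2=0, d=(M1−M0)/(6·1)=229/56, b=Δ0−h0·(2M0+M1)/6=-397/56
seg 1: a=-5, c=M1/2=687/56, d=(M2−M1)/(6·1)=-473/56, b=Δ1−h1·(2M1+M2)/6=145/28
seg 2: a=4, c=M2/2=-183/14, d=(M3−M2)/(6·1)=375/56, b=Δ2−h2·(2M2+M3)/6=35/8
seg 3: a=2, c=M3/2=393/56, d=(M4−M3)/(6·1)=-131/56, b=Δ3−h3·(2M3+M4)/6=-47/28
t_q=9/4 → seg 2, τ=1/4; S=4+35/8·τ+-183/14·τ²+375/56·τ³=15703/3584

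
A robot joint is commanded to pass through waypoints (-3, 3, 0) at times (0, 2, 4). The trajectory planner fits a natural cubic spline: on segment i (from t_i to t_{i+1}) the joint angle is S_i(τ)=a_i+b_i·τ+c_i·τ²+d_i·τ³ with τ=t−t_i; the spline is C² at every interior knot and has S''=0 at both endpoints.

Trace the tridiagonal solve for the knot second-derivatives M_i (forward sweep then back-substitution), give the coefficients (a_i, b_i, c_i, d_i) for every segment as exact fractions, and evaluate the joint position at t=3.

  seg 0: a=-3 b=33/8 c=0 d=-9/32
  seg 1: a=3 b=3/4 c=-27/16 d=9/32
S(3) = 75/32

Δ: Δ0=3, Δ1=-3/2
row 1: diag=8, rhs=-27; c'=1/4, d'=-27/8
back: M1=-27/8
M: M0=0, M1=-27/8, M2=0
seg 0: a=-3, c=M0/2=0, d=(M1−M0)/(6·2)=-9/32, b=Δ0−h0·(2M0+M1)/6=33/8
seg 1: a=3, c=M1/2=-27/16, d=(M2−M1)/(6·2)=9/32, b=Δ1−h1·(2M1+M2)/6=3/4
t_q=3 → seg 1, τ=1; S=3+3/4·τ+-27/16·τ²+9/32·τ³=75/32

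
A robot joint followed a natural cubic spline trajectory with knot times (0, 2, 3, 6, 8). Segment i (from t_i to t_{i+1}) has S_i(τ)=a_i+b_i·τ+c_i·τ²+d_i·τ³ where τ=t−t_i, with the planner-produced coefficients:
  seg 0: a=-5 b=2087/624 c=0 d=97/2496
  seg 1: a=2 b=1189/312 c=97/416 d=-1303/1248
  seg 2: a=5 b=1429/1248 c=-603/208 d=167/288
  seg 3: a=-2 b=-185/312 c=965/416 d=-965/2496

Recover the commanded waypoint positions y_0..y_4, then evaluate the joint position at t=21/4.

y_0 = S_0(0) = a_0 = -5
y_1 = S_1(0) = a_1 = 2
y_2 = S_2(0) = a_2 = 5
y_3 = S_3(0) = a_3 = -2
y_4 = S_3(2) = 3
t_q=21/4 is in segment 2 (τ=9/4); S_2(τ)=-13181/26624

y_0=-5 y_1=2 y_2=5 y_3=-2 y_4=3
S(21/4) = -13181/26624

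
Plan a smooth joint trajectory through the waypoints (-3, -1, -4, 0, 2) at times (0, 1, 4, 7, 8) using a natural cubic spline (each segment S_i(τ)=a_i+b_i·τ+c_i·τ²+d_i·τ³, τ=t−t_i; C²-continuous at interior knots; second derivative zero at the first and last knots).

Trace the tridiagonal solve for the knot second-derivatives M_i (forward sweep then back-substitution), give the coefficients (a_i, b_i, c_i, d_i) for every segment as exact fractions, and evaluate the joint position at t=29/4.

  seg 0: a=-3 b=1559/624 c=0 d=-311/624
  seg 1: a=-1 b=313/312 c=-311/208 d=1549/5616
  seg 2: a=-4 b=-25/48 c=77/78 d=-691/5616
  seg 3: a=0 b=649/312 c=-25/208 d=25/624
S(29/4) = 6831/13312

Δ: Δ0=2, Δ1=-1, Δ2=4/3, Δ3=2
row 1: diag=8, rhs=-18; c'=3/8, d'=-9/4
row 2: denom=12−3·3/8=87/8; d'=(14−3·-9/4)/(87/8)=166/87
row 3: denom=8−3·8/29=208/29; d'=(4−3·166/87)/(208/29)=-25/104
back: M3=-25/104
back: M2=166/87−8/29·-25/104=77/39
back: M1=-9/4−3/8·77/39=-311/104
M: M0=0, M1=-311/104, M2=77/39, M3=-25/104, M4=0
seg 0: a=-3, c=M0/2=0, d=(M1−M0)/(6·1)=-311/624, b=Δ0−h0·(2M0+M1)/6=1559/624
seg 1: a=-1, c=M1/2=-311/208, d=(M2−M1)/(6·3)=1549/5616, b=Δ1−h1·(2M1+M2)/6=313/312
seg 2: a=-4, c=M2/2=77/78, d=(M3−M2)/(6·3)=-691/5616, b=Δ2−h2·(2M2+M3)/6=-25/48
seg 3: a=0, c=M3/2=-25/208, d=(M4−M3)/(6·1)=25/624, b=Δ3−h3·(2M3+M4)/6=649/312
t_q=29/4 → seg 3, τ=1/4; S=0+649/312·τ+-25/208·τ²+25/624·τ³=6831/13312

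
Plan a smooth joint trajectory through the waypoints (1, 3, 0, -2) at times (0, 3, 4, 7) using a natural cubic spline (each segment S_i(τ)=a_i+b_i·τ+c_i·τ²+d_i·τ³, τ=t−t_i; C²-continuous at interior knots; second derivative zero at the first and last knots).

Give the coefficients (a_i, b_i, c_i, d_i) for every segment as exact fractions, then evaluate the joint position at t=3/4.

  seg 0: a=1 b=137/63 c=0 d=-95/567
  seg 1: a=3 b=-148/63 c=-95/63 d=6/7
  seg 2: a=0 b=-176/63 c=67/63 d=-67/567
S(3/4) = 1147/448

Δ: Δ0=2/3, Δ1=-3, Δ2=-2/3
row 1: diag=8, rhs=-22; c'=1/8, d'=-11/4
row 2: denom=8−1·1/8=63/8; d'=(14−1·-11/4)/(63/8)=134/63
back: M2=134/63
back: M1=-11/4−1/8·134/63=-190/63
M: M0=0, M1=-190/63, M2=134/63, M3=0
seg 0: a=1, c=M0/2=0, d=(M1−M0)/(6·3)=-95/567, b=Δ0−h0·(2M0+M1)/6=137/63
seg 1: a=3, c=M1/2=-95/63, d=(M2−M1)/(6·1)=6/7, b=Δ1−h1·(2M1+M2)/6=-148/63
seg 2: a=0, c=M2/2=67/63, d=(M3−M2)/(6·3)=-67/567, b=Δ2−h2·(2M2+M3)/6=-176/63
t_q=3/4 → seg 0, τ=3/4; S=1+137/63·τ+0·τ²+-95/567·τ³=1147/448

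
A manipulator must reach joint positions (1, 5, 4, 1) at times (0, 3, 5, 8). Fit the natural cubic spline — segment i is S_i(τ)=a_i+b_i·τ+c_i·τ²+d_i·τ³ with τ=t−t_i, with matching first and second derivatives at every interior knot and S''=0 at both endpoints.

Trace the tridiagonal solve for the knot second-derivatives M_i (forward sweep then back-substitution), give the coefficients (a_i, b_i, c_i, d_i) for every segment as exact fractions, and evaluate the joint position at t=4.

  seg 0: a=1 b=15/8 c=0 d=-13/216
  seg 1: a=5 b=1/4 c=-13/24 d=1/12
  seg 2: a=4 b=-11/12 c=-1/24 d=1/216
S(4) = 115/24

Δ: Δ0=4/3, Δ1=-1/2, Δ2=-1
row 1: diag=10, rhs=-11; c'=1/5, d'=-11/10
row 2: denom=10−2·1/5=48/5; d'=(-3−2·-11/10)/(48/5)=-1/12
back: M2=-1/12
back: M1=-11/10−1/5·-1/12=-13/12
M: M0=0, M1=-13/12, M2=-1/12, M3=0
seg 0: a=1, c=M0/2=0, d=(M1−M0)/(6·3)=-13/216, b=Δ0−h0·(2M0+M1)/6=15/8
seg 1: a=5, c=M1/2=-13/24, d=(M2−M1)/(6·2)=1/12, b=Δ1−h1·(2M1+M2)/6=1/4
seg 2: a=4, c=M2/2=-1/24, d=(M3−M2)/(6·3)=1/216, b=Δ2−h2·(2M2+M3)/6=-11/12
t_q=4 → seg 1, τ=1; S=5+1/4·τ+-13/24·τ²+1/12·τ³=115/24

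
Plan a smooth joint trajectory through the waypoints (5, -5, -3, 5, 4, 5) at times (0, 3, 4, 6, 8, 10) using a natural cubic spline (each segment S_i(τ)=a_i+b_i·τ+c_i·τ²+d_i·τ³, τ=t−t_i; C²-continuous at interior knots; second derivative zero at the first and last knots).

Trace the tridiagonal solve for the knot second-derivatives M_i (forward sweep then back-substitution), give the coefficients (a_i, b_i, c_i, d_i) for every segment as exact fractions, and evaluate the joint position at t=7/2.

  seg 0: a=5 b=-9905/1923 c=0 d=1165/5769
  seg 1: a=-5 b=580/1923 c=1165/641 d=-229/1923
  seg 2: a=-3 b=6883/1923 c=936/641 d=-4807/7692
  seg 3: a=5 b=3694/1923 c=-2935/1282 d=8299/15384
  seg 4: a=4 b=-2935/3846 c=2429/2564 d=-2429/15384
S(7/2) = -22613/5128

Δ: Δ0=-10/3, Δ1=2, Δ2=4, Δ3=-1/2, Δ4=1/2
row 1: diag=8, rhs=32; c'=1/8, d'=4
row 2: denom=6−1·1/8=47/8; d'=(12−1·4)/(47/8)=64/47
row 3: denom=8−2·16/47=344/47; d'=(-27−2·64/47)/(344/47)=-1397/344
row 4: denom=8−2·47/172=641/86; d'=(6−2·-1397/344)/(641/86)=2429/1282
back: M4=2429/1282
back: M3=-1397/344−47/172·2429/1282=-2935/641
back: M2=64/47−16/47·-2935/641=1872/641
back: M1=4−1/8·1872/641=2330/641
M: M0=0, M1=2330/641, M2=1872/641, M3=-2935/641, M4=2429/1282, M5=0
seg 0: a=5, c=M0/2=0, d=(M1−M0)/(6·3)=1165/5769, b=Δ0−h0·(2M0+M1)/6=-9905/1923
seg 1: a=-5, c=M1/2=1165/641, d=(M2−M1)/(6·1)=-229/1923, b=Δ1−h1·(2M1+M2)/6=580/1923
seg 2: a=-3, c=M2/2=936/641, d=(M3−M2)/(6·2)=-4807/7692, b=Δ2−h2·(2M2+M3)/6=6883/1923
seg 3: a=5, c=M3/2=-2935/1282, d=(M4−M3)/(6·2)=8299/15384, b=Δ3−h3·(2M3+M4)/6=3694/1923
seg 4: a=4, c=M4/2=2429/2564, d=(M5−M4)/(6·2)=-2429/15384, b=Δ4−h4·(2M4+M5)/6=-2935/3846
t_q=7/2 → seg 1, τ=1/2; S=-5+580/1923·τ+1165/641·τ²+-229/1923·τ³=-22613/5128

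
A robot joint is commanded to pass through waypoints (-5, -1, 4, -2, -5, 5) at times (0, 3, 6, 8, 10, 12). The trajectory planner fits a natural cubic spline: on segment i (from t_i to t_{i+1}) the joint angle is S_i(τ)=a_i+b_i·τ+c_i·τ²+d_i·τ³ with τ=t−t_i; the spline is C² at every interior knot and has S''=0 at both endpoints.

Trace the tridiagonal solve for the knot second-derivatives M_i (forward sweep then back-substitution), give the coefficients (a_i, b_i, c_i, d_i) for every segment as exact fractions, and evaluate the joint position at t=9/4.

  seg 0: a=-5 b=883/1046 c=0 d=1535/28242
  seg 1: a=-1 b=1209/523 c=1535/3138 d=-6629/28242
  seg 2: a=4 b=-1141/1046 c=-849/523 d=1399/4184
  seg 3: a=-2 b=-1868/523 c=801/2092 d=683/2092
  seg 4: a=-5 b=982/523 c=4899/2092 d=-1633/4184
S(9/4) = -166123/66944

Δ: Δ0=4/3, Δ1=5/3, Δ2=-3, Δ3=-3/2, Δ4=5
row 1: diag=12, rhs=2; c'=1/4, d'=1/6
row 2: denom=10−3·1/4=37/4; d'=(-28−3·1/6)/(37/4)=-114/37
row 3: denom=8−2·8/37=280/37; d'=(9−2·-114/37)/(280/37)=561/280
row 4: denom=8−2·37/140=523/70; d'=(39−2·561/280)/(523/70)=4899/1046
back: M4=4899/1046
back: M3=561/280−37/140·4899/1046=801/1046
back: M2=-114/37−8/37·801/1046=-1698/523
back: M1=1/6−1/4·-1698/523=1535/1569
M: M0=0, M1=1535/1569, M2=-1698/523, M3=801/1046, M4=4899/1046, M5=0
seg 0: a=-5, c=M0/2=0, d=(M1−M0)/(6·3)=1535/28242, b=Δ0−h0·(2M0+M1)/6=883/1046
seg 1: a=-1, c=M1/2=1535/3138, d=(M2−M1)/(6·3)=-6629/28242, b=Δ1−h1·(2M1+M2)/6=1209/523
seg 2: a=4, c=M2/2=-849/523, d=(M3−M2)/(6·2)=1399/4184, b=Δ2−h2·(2M2+M3)/6=-1141/1046
seg 3: a=-2, c=M3/2=801/2092, d=(M4−M3)/(6·2)=683/2092, b=Δ3−h3·(2M3+M4)/6=-1868/523
seg 4: a=-5, c=M4/2=4899/2092, d=(M5−M4)/(6·2)=-1633/4184, b=Δ4−h4·(2M4+M5)/6=982/523
t_q=9/4 → seg 0, τ=9/4; S=-5+883/1046·τ+0·τ²+1535/28242·τ³=-166123/66944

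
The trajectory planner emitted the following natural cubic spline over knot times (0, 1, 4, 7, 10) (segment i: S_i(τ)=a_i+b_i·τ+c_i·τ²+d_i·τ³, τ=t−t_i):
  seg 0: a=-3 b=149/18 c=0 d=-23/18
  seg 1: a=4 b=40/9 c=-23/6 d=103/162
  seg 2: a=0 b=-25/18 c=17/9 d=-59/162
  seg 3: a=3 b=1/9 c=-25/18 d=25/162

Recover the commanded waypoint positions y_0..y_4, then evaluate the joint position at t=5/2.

y_0=-3 y_1=4 y_2=0 y_3=3 y_4=-5
S(5/2) = 67/16

y_0 = S_0(0) = a_0 = -3
y_1 = S_1(0) = a_1 = 4
y_2 = S_2(0) = a_2 = 0
y_3 = S_3(0) = a_3 = 3
y_4 = S_3(3) = -5
t_q=5/2 is in segment 1 (τ=3/2); S_1(τ)=67/16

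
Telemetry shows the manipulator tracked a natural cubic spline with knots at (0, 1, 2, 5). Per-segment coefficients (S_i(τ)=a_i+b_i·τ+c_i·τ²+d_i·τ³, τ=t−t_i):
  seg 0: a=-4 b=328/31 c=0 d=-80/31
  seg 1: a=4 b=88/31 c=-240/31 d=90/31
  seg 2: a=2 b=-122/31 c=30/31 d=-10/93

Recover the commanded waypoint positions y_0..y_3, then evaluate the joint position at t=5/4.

y_0 = S_0(0) = a_0 = -4
y_1 = S_1(0) = a_1 = 4
y_2 = S_2(0) = a_2 = 2
y_3 = S_2(3) = -4
t_q=5/4 is in segment 1 (τ=1/4); S_1(τ)=4237/992

y_0=-4 y_1=4 y_2=2 y_3=-4
S(5/4) = 4237/992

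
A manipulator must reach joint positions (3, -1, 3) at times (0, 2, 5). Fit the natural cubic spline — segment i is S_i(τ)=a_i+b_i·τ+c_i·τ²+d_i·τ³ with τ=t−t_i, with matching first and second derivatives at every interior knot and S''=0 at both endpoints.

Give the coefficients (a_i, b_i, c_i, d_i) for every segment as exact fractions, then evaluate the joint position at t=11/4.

Δ: Δ0=-2, Δ1=4/3
row 1: diag=10, rhs=20; c'=3/10, d'=2
back: M1=2
M: M0=0, M1=2, M2=0
seg 0: a=3, c=M0/2=0, d=(M1−M0)/(6·2)=1/6, b=Δ0−h0·(2M0+M1)/6=-8/3
seg 1: a=-1, c=M1/2=1, d=(M2−M1)/(6·3)=-1/9, b=Δ1−h1·(2M1+M2)/6=-2/3
t_q=11/4 → seg 1, τ=3/4; S=-1+-2/3·τ+1·τ²+-1/9·τ³=-63/64

  seg 0: a=3 b=-8/3 c=0 d=1/6
  seg 1: a=-1 b=-2/3 c=1 d=-1/9
S(11/4) = -63/64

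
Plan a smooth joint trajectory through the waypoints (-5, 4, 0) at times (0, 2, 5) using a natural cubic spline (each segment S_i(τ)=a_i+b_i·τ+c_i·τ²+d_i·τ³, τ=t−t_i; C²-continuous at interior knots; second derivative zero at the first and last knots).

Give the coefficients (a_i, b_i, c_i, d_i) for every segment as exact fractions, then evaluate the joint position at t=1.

Δ: Δ0=9/2, Δ1=-4/3
row 1: diag=10, rhs=-35; c'=3/10, d'=-7/2
back: M1=-7/2
M: M0=0, M1=-7/2, M2=0
seg 0: a=-5, c=M0/2=0, d=(M1−M0)/(6·2)=-7/24, b=Δ0−h0·(2M0+M1)/6=17/3
seg 1: a=4, c=M1/2=-7/4, d=(M2−M1)/(6·3)=7/36, b=Δ1−h1·(2M1+M2)/6=13/6
t_q=1 → seg 0, τ=1; S=-5+17/3·τ+0·τ²+-7/24·τ³=3/8

  seg 0: a=-5 b=17/3 c=0 d=-7/24
  seg 1: a=4 b=13/6 c=-7/4 d=7/36
S(1) = 3/8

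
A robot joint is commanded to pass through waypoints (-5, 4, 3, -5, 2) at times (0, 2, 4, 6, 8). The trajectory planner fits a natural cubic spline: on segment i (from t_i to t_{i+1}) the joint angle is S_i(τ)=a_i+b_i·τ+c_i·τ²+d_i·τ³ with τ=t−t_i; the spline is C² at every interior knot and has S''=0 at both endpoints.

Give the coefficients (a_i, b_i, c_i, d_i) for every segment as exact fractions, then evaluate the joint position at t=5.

  seg 0: a=-5 b=611/112 c=0 d=-107/448
  seg 1: a=4 b=145/56 c=-321/224 d=-25/448
  seg 2: a=3 b=-61/16 c=-99/56 d=375/448
  seg 3: a=-5 b=-47/56 c=729/224 d=-243/448
S(5) = -781/448

Δ: Δ0=9/2, Δ1=-1/2, Δ2=-4, Δ3=7/2
row 1: diag=8, rhs=-30; c'=1/4, d'=-15/4
row 2: denom=8−2·1/4=15/2; d'=(-21−2·-15/4)/(15/2)=-9/5
row 3: denom=8−2·4/15=112/15; d'=(45−2·-9/5)/(112/15)=729/112
back: M3=729/112
back: M2=-9/5−4/15·729/112=-99/28
back: M1=-15/4−1/4·-99/28=-321/112
M: M0=0, M1=-321/112, M2=-99/28, M3=729/112, M4=0
seg 0: a=-5, c=M0/2=0, d=(M1−M0)/(6·2)=-107/448, b=Δ0−h0·(2M0+M1)/6=611/112
seg 1: a=4, c=M1/2=-321/224, d=(M2−M1)/(6·2)=-25/448, b=Δ1−h1·(2M1+M2)/6=145/56
seg 2: a=3, c=M2/2=-99/56, d=(M3−M2)/(6·2)=375/448, b=Δ2−h2·(2M2+M3)/6=-61/16
seg 3: a=-5, c=M3/2=729/224, d=(M4−M3)/(6·2)=-243/448, b=Δ3−h3·(2M3+M4)/6=-47/56
t_q=5 → seg 2, τ=1; S=3+-61/16·τ+-99/56·τ²+375/448·τ³=-781/448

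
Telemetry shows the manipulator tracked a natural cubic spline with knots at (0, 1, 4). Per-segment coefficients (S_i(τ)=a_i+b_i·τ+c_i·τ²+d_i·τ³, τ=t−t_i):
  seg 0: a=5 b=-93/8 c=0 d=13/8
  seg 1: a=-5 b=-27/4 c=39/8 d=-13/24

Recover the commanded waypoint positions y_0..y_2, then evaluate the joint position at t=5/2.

y_0 = S_0(0) = a_0 = 5
y_1 = S_1(0) = a_1 = -5
y_2 = S_1(3) = 4
t_q=5/2 is in segment 1 (τ=3/2); S_1(τ)=-383/64

y_0=5 y_1=-5 y_2=4
S(5/2) = -383/64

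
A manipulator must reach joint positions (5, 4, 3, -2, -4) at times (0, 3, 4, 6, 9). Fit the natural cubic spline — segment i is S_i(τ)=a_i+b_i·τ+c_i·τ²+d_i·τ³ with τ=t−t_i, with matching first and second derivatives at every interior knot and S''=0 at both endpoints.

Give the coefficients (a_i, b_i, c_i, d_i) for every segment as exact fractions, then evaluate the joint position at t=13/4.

  seg 0: a=5 b=-15/73 c=0 d=-28/1971
  seg 1: a=4 b=-43/73 c=-28/219 d=-62/219
  seg 2: a=3 b=-371/219 c=-214/219 d=503/1752
  seg 3: a=-2 b=-315/146 c=653/876 d=-653/7884
S(13/4) = 8971/2336

Δ: Δ0=-1/3, Δ1=-1, Δ2=-5/2, Δ3=-2/3
row 1: diag=8, rhs=-4; c'=1/8, d'=-1/2
row 2: denom=6−1·1/8=47/8; d'=(-9−1·-1/2)/(47/8)=-68/47
row 3: denom=10−2·16/47=438/47; d'=(11−2·-68/47)/(438/47)=653/438
back: M3=653/438
back: M2=-68/47−16/47·653/438=-428/219
back: M1=-1/2−1/8·-428/219=-56/219
M: M0=0, M1=-56/219, M2=-428/219, M3=653/438, M4=0
seg 0: a=5, c=M0/2=0, d=(M1−M0)/(6·3)=-28/1971, b=Δ0−h0·(2M0+M1)/6=-15/73
seg 1: a=4, c=M1/2=-28/219, d=(M2−M1)/(6·1)=-62/219, b=Δ1−h1·(2M1+M2)/6=-43/73
seg 2: a=3, c=M2/2=-214/219, d=(M3−M2)/(6·2)=503/1752, b=Δ2−h2·(2M2+M3)/6=-371/219
seg 3: a=-2, c=M3/2=653/876, d=(M4−M3)/(6·3)=-653/7884, b=Δ3−h3·(2M3+M4)/6=-315/146
t_q=13/4 → seg 1, τ=1/4; S=4+-43/73·τ+-28/219·τ²+-62/219·τ³=8971/2336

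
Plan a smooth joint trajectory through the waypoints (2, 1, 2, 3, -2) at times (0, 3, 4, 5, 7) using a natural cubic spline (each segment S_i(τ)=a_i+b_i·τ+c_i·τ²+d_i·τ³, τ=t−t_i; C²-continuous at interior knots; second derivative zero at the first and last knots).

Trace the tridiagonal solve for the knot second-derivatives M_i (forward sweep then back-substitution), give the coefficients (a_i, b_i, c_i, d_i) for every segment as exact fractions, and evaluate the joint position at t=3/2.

Δ: Δ0=-1/3, Δ1=1, Δ2=1, Δ3=-5/2
row 1: diag=8, rhs=8; c'=1/8, d'=1
row 2: denom=4−1·1/8=31/8; d'=(0−1·1)/(31/8)=-8/31
row 3: denom=6−1·8/31=178/31; d'=(-21−1·-8/31)/(178/31)=-643/178
back: M3=-643/178
back: M2=-8/31−8/31·-643/178=60/89
back: M1=1−1/8·60/89=163/178
M: M0=0, M1=163/178, M2=60/89, M3=-643/178, M4=0
seg 0: a=2, c=M0/2=0, d=(M1−M0)/(6·3)=163/3204, b=Δ0−h0·(2M0+M1)/6=-845/1068
seg 1: a=1, c=M1/2=163/356, d=(M2−M1)/(6·1)=-43/1068, b=Δ1−h1·(2M1+M2)/6=311/534
seg 2: a=2, c=M2/2=30/89, d=(M3−M2)/(6·1)=-763/1068, b=Δ2−h2·(2M2+M3)/6=1471/1068
seg 3: a=3, c=M3/2=-643/356, d=(M4−M3)/(6·2)=643/2136, b=Δ3−h3·(2M3+M4)/6=-49/534
t_q=3/2 → seg 0, τ=3/2; S=2+-845/1068·τ+0·τ²+163/3204·τ³=2805/2848

  seg 0: a=2 b=-845/1068 c=0 d=163/3204
  seg 1: a=1 b=311/534 c=163/356 d=-43/1068
  seg 2: a=2 b=1471/1068 c=30/89 d=-763/1068
  seg 3: a=3 b=-49/534 c=-643/356 d=643/2136
S(3/2) = 2805/2848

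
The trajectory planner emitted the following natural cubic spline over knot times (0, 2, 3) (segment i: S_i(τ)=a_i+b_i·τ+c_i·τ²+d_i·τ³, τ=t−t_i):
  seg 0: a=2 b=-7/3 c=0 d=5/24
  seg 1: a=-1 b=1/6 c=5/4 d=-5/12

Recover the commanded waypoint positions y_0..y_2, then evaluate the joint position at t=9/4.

y_0 = S_0(0) = a_0 = 2
y_1 = S_1(0) = a_1 = -1
y_2 = S_1(1) = 0
t_q=9/4 is in segment 1 (τ=1/4); S_1(τ)=-227/256

y_0=2 y_1=-1 y_2=0
S(9/4) = -227/256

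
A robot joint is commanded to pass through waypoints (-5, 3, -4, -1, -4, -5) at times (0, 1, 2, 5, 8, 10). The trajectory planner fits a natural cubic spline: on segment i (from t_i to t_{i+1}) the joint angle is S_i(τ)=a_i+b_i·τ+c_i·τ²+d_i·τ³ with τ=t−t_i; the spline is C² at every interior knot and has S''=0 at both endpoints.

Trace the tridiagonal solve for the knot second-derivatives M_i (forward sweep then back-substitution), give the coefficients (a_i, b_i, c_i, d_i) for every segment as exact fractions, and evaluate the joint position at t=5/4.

  seg 0: a=-5 b=25047/2054 c=0 d=-8615/2054
  seg 1: a=3 b=-399/1027 c=-25845/2054 d=12265/2054
  seg 2: a=-4 b=-15693/2054 c=5475/1027 d=-15103/18486
  seg 3: a=-1 b=2349/1027 c=-4153/2054 d=439/1422
  seg 4: a=-4 b=-3099/2054 c=777/1027 d=-259/2054
S(5/4) = 22345/10112

Δ: Δ0=8, Δ1=-7, Δ2=1, Δ3=-1, Δ4=-1/2
row 1: diag=4, rhs=-90; c'=1/4, d'=-45/2
row 2: denom=8−1·1/4=31/4; d'=(48−1·-45/2)/(31/4)=282/31
row 3: denom=12−3·12/31=336/31; d'=(-12−3·282/31)/(336/31)=-29/8
row 4: denom=10−3·31/112=1027/112; d'=(3−3·-29/8)/(1027/112)=1554/1027
back: M4=1554/1027
back: M3=-29/8−31/112·1554/1027=-4153/1027
back: M2=282/31−12/31·-4153/1027=10950/1027
back: M1=-45/2−1/4·10950/1027=-25845/1027
M: M0=0, M1=-25845/1027, M2=10950/1027, M3=-4153/1027, M4=1554/1027, M5=0
seg 0: a=-5, c=M0/2=0, d=(M1−M0)/(6·1)=-8615/2054, b=Δ0−h0·(2M0+M1)/6=25047/2054
seg 1: a=3, c=M1/2=-25845/2054, d=(M2−M1)/(6·1)=12265/2054, b=Δ1−h1·(2M1+M2)/6=-399/1027
seg 2: a=-4, c=M2/2=5475/1027, d=(M3−M2)/(6·3)=-15103/18486, b=Δ2−h2·(2M2+M3)/6=-15693/2054
seg 3: a=-1, c=M3/2=-4153/2054, d=(M4−M3)/(6·3)=439/1422, b=Δ3−h3·(2M3+M4)/6=2349/1027
seg 4: a=-4, c=M4/2=777/1027, d=(M5−M4)/(6·2)=-259/2054, b=Δ4−h4·(2M4+M5)/6=-3099/2054
t_q=5/4 → seg 1, τ=1/4; S=3+-399/1027·τ+-25845/2054·τ²+12265/2054·τ³=22345/10112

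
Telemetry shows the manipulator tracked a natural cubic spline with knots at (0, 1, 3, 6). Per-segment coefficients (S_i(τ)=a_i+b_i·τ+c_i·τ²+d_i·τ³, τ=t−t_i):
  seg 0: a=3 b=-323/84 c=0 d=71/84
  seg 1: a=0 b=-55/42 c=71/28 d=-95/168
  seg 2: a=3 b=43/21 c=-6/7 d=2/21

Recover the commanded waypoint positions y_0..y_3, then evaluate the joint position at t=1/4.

y_0=3 y_1=0 y_2=3 y_3=4
S(1/4) = 3677/1792

y_0 = S_0(0) = a_0 = 3
y_1 = S_1(0) = a_1 = 0
y_2 = S_2(0) = a_2 = 3
y_3 = S_2(3) = 4
t_q=1/4 is in segment 0 (τ=1/4); S_0(τ)=3677/1792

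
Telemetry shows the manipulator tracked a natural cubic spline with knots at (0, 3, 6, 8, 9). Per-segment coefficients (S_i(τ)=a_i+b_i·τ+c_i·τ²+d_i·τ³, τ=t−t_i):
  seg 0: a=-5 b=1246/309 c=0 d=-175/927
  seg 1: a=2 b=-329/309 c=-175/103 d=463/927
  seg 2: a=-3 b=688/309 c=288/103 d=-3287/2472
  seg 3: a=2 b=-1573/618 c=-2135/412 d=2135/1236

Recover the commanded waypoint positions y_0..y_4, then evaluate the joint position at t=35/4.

y_0 = S_0(0) = a_0 = -5
y_1 = S_1(0) = a_1 = 2
y_2 = S_2(0) = a_2 = -3
y_3 = S_3(0) = a_3 = 2
y_4 = S_3(1) = -4
t_q=35/4 is in segment 3 (τ=3/4); S_3(τ)=-55245/26368

y_0=-5 y_1=2 y_2=-3 y_3=2 y_4=-4
S(35/4) = -55245/26368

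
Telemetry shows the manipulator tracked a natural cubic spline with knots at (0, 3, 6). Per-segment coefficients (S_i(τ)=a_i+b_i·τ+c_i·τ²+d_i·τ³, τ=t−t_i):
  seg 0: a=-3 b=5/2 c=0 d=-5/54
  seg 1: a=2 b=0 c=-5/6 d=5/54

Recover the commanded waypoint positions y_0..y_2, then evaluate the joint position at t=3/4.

y_0 = S_0(0) = a_0 = -3
y_1 = S_1(0) = a_1 = 2
y_2 = S_1(3) = -3
t_q=3/4 is in segment 0 (τ=3/4); S_0(τ)=-149/128

y_0=-3 y_1=2 y_2=-3
S(3/4) = -149/128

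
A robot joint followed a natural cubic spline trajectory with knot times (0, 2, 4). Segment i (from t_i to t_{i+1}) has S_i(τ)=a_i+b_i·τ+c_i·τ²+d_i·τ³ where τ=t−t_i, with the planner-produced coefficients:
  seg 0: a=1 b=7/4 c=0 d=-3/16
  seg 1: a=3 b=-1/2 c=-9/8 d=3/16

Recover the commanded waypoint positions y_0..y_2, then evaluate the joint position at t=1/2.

y_0=1 y_1=3 y_2=-1
S(1/2) = 237/128

y_0 = S_0(0) = a_0 = 1
y_1 = S_1(0) = a_1 = 3
y_2 = S_1(2) = -1
t_q=1/2 is in segment 0 (τ=1/2); S_0(τ)=237/128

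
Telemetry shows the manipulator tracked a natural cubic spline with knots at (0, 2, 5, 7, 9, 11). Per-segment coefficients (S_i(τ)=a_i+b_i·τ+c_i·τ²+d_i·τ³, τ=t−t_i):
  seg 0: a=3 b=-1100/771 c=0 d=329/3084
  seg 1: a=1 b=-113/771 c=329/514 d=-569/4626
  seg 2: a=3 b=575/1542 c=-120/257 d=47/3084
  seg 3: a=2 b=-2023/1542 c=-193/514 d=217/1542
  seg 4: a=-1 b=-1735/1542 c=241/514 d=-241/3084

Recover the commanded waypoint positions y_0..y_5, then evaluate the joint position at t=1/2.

y_0 = S_0(0) = a_0 = 3
y_1 = S_1(0) = a_1 = 1
y_2 = S_2(0) = a_2 = 3
y_3 = S_3(0) = a_3 = 2
y_4 = S_4(0) = a_4 = -1
y_5 = S_4(2) = -2
t_q=1/2 is in segment 0 (τ=1/2); S_0(τ)=18915/8224

y_0=3 y_1=1 y_2=3 y_3=2 y_4=-1 y_5=-2
S(1/2) = 18915/8224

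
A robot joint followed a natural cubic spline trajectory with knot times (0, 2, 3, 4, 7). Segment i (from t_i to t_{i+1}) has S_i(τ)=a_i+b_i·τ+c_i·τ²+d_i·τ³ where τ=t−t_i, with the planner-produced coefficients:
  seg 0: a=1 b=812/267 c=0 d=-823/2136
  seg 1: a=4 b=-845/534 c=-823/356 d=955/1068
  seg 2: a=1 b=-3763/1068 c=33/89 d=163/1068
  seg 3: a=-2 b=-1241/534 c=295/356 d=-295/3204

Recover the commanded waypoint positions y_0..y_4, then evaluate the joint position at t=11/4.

y_0=1 y_1=4 y_2=1 y_3=-2 y_4=-4
S(11/4) = 43063/22784

y_0 = S_0(0) = a_0 = 1
y_1 = S_1(0) = a_1 = 4
y_2 = S_2(0) = a_2 = 1
y_3 = S_3(0) = a_3 = -2
y_4 = S_3(3) = -4
t_q=11/4 is in segment 1 (τ=3/4); S_1(τ)=43063/22784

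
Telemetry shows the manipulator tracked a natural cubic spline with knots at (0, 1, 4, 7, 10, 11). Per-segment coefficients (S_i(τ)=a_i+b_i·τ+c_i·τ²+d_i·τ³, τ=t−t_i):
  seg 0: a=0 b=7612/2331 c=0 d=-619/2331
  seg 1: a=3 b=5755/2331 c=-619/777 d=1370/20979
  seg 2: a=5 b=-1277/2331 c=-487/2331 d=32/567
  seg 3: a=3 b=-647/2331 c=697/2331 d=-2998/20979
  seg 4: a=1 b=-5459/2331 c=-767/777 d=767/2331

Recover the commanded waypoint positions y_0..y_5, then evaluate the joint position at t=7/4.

y_0 = S_0(0) = a_0 = 0
y_1 = S_1(0) = a_1 = 3
y_2 = S_2(0) = a_2 = 5
y_3 = S_3(0) = a_3 = 3
y_4 = S_4(0) = a_4 = 1
y_5 = S_4(1) = -2
t_q=7/4 is in segment 1 (τ=3/4); S_1(τ)=36725/8288

y_0=0 y_1=3 y_2=5 y_3=3 y_4=1 y_5=-2
S(7/4) = 36725/8288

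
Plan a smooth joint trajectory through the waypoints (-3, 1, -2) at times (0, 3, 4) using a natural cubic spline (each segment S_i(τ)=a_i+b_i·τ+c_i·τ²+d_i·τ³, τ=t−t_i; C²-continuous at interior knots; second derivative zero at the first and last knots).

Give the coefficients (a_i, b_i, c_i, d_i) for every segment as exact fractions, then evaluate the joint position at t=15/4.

  seg 0: a=-3 b=71/24 c=0 d=-13/72
  seg 1: a=1 b=-23/12 c=-13/8 d=13/24
S(15/4) = -575/512

Δ: Δ0=4/3, Δ1=-3
row 1: diag=8, rhs=-26; c'=1/8, d'=-13/4
back: M1=-13/4
M: M0=0, M1=-13/4, M2=0
seg 0: a=-3, c=M0/2=0, d=(M1−M0)/(6·3)=-13/72, b=Δ0−h0·(2M0+M1)/6=71/24
seg 1: a=1, c=M1/2=-13/8, d=(M2−M1)/(6·1)=13/24, b=Δ1−h1·(2M1+M2)/6=-23/12
t_q=15/4 → seg 1, τ=3/4; S=1+-23/12·τ+-13/8·τ²+13/24·τ³=-575/512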